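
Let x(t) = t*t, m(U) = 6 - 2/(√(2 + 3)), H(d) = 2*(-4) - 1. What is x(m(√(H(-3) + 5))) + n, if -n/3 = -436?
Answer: 6724/5 - 24*√5/5 ≈ 1334.1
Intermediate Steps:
H(d) = -9 (H(d) = -8 - 1 = -9)
n = 1308 (n = -3*(-436) = 1308)
m(U) = 6 - 2*√5/5 (m(U) = 6 - 2/(√5) = 6 - 2*√5/5)
x(t) = t²
x(m(√(H(-3) + 5))) + n = (6 - 2*√5/5)² + 1308 = 1308 + (6 - 2*√5/5)²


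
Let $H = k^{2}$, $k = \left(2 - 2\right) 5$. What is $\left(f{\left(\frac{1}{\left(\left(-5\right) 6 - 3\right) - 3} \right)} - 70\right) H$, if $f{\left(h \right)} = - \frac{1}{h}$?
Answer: $0$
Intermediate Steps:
$k = 0$ ($k = 0 \cdot 5 = 0$)
$H = 0$ ($H = 0^{2} = 0$)
$\left(f{\left(\frac{1}{\left(\left(-5\right) 6 - 3\right) - 3} \right)} - 70\right) H = \left(- \frac{1}{\frac{1}{\left(\left(-5\right) 6 - 3\right) - 3}} - 70\right) 0 = \left(- \frac{1}{\frac{1}{\left(-30 - 3\right) - 3}} - 70\right) 0 = \left(- \frac{1}{\frac{1}{-33 - 3}} - 70\right) 0 = \left(- \frac{1}{\frac{1}{-36}} - 70\right) 0 = \left(- \frac{1}{- \frac{1}{36}} - 70\right) 0 = \left(\left(-1\right) \left(-36\right) - 70\right) 0 = \left(36 - 70\right) 0 = \left(-34\right) 0 = 0$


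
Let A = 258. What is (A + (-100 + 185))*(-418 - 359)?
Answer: -266511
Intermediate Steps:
(A + (-100 + 185))*(-418 - 359) = (258 + (-100 + 185))*(-418 - 359) = (258 + 85)*(-777) = 343*(-777) = -266511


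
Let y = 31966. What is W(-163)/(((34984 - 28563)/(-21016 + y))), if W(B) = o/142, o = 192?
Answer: 1051200/455891 ≈ 2.3058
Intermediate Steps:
W(B) = 96/71 (W(B) = 192/142 = 192*(1/142) = 96/71)
W(-163)/(((34984 - 28563)/(-21016 + y))) = 96/(71*(((34984 - 28563)/(-21016 + 31966)))) = 96/(71*((6421/10950))) = 96/(71*((6421*(1/10950)))) = 96/(71*(6421/10950)) = (96/71)*(10950/6421) = 1051200/455891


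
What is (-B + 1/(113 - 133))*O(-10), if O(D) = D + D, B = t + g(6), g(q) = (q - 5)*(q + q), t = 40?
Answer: 1041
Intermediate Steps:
g(q) = 2*q*(-5 + q) (g(q) = (-5 + q)*(2*q) = 2*q*(-5 + q))
B = 52 (B = 40 + 2*6*(-5 + 6) = 40 + 2*6*1 = 40 + 12 = 52)
O(D) = 2*D
(-B + 1/(113 - 133))*O(-10) = (-1*52 + 1/(113 - 133))*(2*(-10)) = (-52 + 1/(-20))*(-20) = (-52 - 1/20)*(-20) = -1041/20*(-20) = 1041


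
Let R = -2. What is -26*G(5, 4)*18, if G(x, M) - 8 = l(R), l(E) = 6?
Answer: -6552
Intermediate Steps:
G(x, M) = 14 (G(x, M) = 8 + 6 = 14)
-26*G(5, 4)*18 = -26*14*18 = -364*18 = -6552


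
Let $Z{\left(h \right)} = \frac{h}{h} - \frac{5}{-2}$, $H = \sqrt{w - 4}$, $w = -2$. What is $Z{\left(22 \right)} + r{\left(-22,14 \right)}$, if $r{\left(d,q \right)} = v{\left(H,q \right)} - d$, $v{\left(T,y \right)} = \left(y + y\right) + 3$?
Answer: $\frac{113}{2} \approx 56.5$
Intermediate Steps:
$H = i \sqrt{6}$ ($H = \sqrt{-2 - 4} = \sqrt{-6} = i \sqrt{6} \approx 2.4495 i$)
$v{\left(T,y \right)} = 3 + 2 y$ ($v{\left(T,y \right)} = 2 y + 3 = 3 + 2 y$)
$r{\left(d,q \right)} = 3 - d + 2 q$ ($r{\left(d,q \right)} = \left(3 + 2 q\right) - d = 3 - d + 2 q$)
$Z{\left(h \right)} = \frac{7}{2}$ ($Z{\left(h \right)} = 1 - - \frac{5}{2} = 1 + \frac{5}{2} = \frac{7}{2}$)
$Z{\left(22 \right)} + r{\left(-22,14 \right)} = \frac{7}{2} + \left(3 - -22 + 2 \cdot 14\right) = \frac{7}{2} + \left(3 + 22 + 28\right) = \frac{7}{2} + 53 = \frac{113}{2}$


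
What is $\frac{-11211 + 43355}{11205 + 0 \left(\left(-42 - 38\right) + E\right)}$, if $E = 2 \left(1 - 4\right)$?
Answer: $\frac{32144}{11205} \approx 2.8687$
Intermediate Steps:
$E = -6$ ($E = 2 \left(-3\right) = -6$)
$\frac{-11211 + 43355}{11205 + 0 \left(\left(-42 - 38\right) + E\right)} = \frac{-11211 + 43355}{11205 + 0 \left(\left(-42 - 38\right) - 6\right)} = \frac{32144}{11205 + 0 \left(\left(-42 - 38\right) - 6\right)} = \frac{32144}{11205 + 0 \left(-80 - 6\right)} = \frac{32144}{11205 + 0 \left(-86\right)} = \frac{32144}{11205 + 0} = \frac{32144}{11205}$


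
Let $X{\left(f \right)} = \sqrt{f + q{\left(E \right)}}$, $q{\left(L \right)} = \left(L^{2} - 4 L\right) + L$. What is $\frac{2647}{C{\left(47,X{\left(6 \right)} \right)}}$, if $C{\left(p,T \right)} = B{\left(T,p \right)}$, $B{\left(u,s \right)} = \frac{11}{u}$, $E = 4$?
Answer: $\frac{2647 \sqrt{10}}{11} \approx 760.96$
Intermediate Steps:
$q{\left(L \right)} = L^{2} - 3 L$
$X{\left(f \right)} = \sqrt{4 + f}$ ($X{\left(f \right)} = \sqrt{f + 4 \left(-3 + 4\right)} = \sqrt{f + 4 \cdot 1} = \sqrt{f + 4} = \sqrt{4 + f}$)
$C{\left(p,T \right)} = \frac{11}{T}$
$\frac{2647}{C{\left(47,X{\left(6 \right)} \right)}} = \frac{2647}{11 \frac{1}{\sqrt{4 + 6}}} = \frac{2647}{11 \frac{1}{\sqrt{10}}} = \frac{2647}{11 \frac{\sqrt{10}}{10}} = \frac{2647}{\frac{11}{10} \sqrt{10}} = 2647 \frac{\sqrt{10}}{11} = \frac{2647 \sqrt{10}}{11}$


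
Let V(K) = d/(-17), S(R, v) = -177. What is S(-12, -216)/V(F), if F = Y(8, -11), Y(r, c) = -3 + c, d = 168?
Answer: 1003/56 ≈ 17.911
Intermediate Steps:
F = -14 (F = -3 - 11 = -14)
V(K) = -168/17 (V(K) = 168/(-17) = 168*(-1/17) = -168/17)
S(-12, -216)/V(F) = -177/(-168/17) = -177*(-17/168) = 1003/56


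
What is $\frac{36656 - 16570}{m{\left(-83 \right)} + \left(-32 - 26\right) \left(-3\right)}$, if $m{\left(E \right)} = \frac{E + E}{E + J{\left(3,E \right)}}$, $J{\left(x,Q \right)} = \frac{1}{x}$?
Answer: $\frac{2490664}{21825} \approx 114.12$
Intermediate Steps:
$m{\left(E \right)} = \frac{2 E}{\frac{1}{3} + E}$ ($m{\left(E \right)} = \frac{E + E}{E + \frac{1}{3}} = \frac{2 E}{E + \frac{1}{3}} = \frac{2 E}{\frac{1}{3} + E}$)
$\frac{36656 - 16570}{m{\left(-83 \right)} + \left(-32 - 26\right) \left(-3\right)} = \frac{36656 - 16570}{6 \left(-83\right) \frac{1}{1 + 3 \left(-83\right)} + \left(-32 - 26\right) \left(-3\right)} = \frac{20086}{6 \left(-83\right) \frac{1}{1 - 249} - -174} = \frac{20086}{6 \left(-83\right) \frac{1}{-248} + 174} = \frac{20086}{6 \left(-83\right) \left(- \frac{1}{248}\right) + 174} = \frac{20086}{\frac{249}{124} + 174} = \frac{20086}{\frac{21825}{124}} = 20086 \cdot \frac{124}{21825} = \frac{2490664}{21825}$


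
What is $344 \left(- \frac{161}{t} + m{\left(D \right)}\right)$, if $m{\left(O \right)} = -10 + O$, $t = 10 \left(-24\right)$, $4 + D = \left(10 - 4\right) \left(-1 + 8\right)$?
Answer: $\frac{295883}{30} \approx 9862.8$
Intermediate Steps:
$D = 38$ ($D = -4 + \left(10 - 4\right) \left(-1 + 8\right) = -4 + 6 \cdot 7 = -4 + 42 = 38$)
$t = -240$
$344 \left(- \frac{161}{t} + m{\left(D \right)}\right) = 344 \left(- \frac{161}{-240} + \left(-10 + 38\right)\right) = 344 \left(\left(-161\right) \left(- \frac{1}{240}\right) + 28\right) = 344 \left(\frac{161}{240} + 28\right) = 344 \cdot \frac{6881}{240} = \frac{295883}{30}$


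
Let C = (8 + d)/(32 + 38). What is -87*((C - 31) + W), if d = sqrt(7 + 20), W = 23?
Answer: 24012/35 - 261*sqrt(3)/70 ≈ 679.60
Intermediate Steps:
d = 3*sqrt(3) (d = sqrt(27) = 3*sqrt(3) ≈ 5.1962)
C = 4/35 + 3*sqrt(3)/70 (C = (8 + 3*sqrt(3))/(32 + 38) = (8 + 3*sqrt(3))/70 = (8 + 3*sqrt(3))*(1/70) = 4/35 + 3*sqrt(3)/70 ≈ 0.18852)
-87*((C - 31) + W) = -87*(((4/35 + 3*sqrt(3)/70) - 31) + 23) = -87*((-1081/35 + 3*sqrt(3)/70) + 23) = -87*(-276/35 + 3*sqrt(3)/70) = 24012/35 - 261*sqrt(3)/70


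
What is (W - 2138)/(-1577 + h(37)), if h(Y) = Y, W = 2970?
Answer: -208/385 ≈ -0.54026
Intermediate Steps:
(W - 2138)/(-1577 + h(37)) = (2970 - 2138)/(-1577 + 37) = 832/(-1540) = 832*(-1/1540) = -208/385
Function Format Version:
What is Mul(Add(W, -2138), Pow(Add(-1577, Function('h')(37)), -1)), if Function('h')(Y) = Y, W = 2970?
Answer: Rational(-208, 385) ≈ -0.54026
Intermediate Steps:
Mul(Add(W, -2138), Pow(Add(-1577, Function('h')(37)), -1)) = Mul(Add(2970, -2138), Pow(Add(-1577, 37), -1)) = Mul(832, Pow(-1540, -1)) = Mul(832, Rational(-1, 1540)) = Rational(-208, 385)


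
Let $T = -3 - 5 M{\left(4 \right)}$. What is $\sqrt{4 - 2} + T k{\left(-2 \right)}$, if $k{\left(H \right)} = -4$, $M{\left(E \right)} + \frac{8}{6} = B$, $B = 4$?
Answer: $\frac{196}{3} + \sqrt{2} \approx 66.748$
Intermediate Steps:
$M{\left(E \right)} = \frac{8}{3}$ ($M{\left(E \right)} = - \frac{4}{3} + 4 = \frac{8}{3}$)
$T = - \frac{49}{3}$ ($T = -3 - \frac{40}{3} = - \frac{49}{3} \approx -16.333$)
$\sqrt{4 - 2} + T k{\left(-2 \right)} = \sqrt{4 - 2} - - \frac{196}{3} = \sqrt{2} + \frac{196}{3} = \frac{196}{3} + \sqrt{2}$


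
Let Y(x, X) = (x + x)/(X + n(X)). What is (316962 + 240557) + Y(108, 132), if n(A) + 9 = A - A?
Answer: 22858351/41 ≈ 5.5752e+5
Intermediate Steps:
n(A) = -9 (n(A) = -9 + (A - A) = -9 + 0 = -9)
Y(x, X) = 2*x/(-9 + X) (Y(x, X) = (x + x)/(X - 9) = (2*x)/(-9 + X) = 2*x/(-9 + X))
(316962 + 240557) + Y(108, 132) = (316962 + 240557) + 2*108/(-9 + 132) = 557519 + 2*108/123 = 557519 + 2*108*(1/123) = 557519 + 72/41 = 22858351/41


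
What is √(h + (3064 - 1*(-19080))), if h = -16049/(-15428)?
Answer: √1317758247617/7714 ≈ 148.81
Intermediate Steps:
h = 16049/15428 (h = -16049*(-1/15428) = 16049/15428 ≈ 1.0403)
√(h + (3064 - 1*(-19080))) = √(16049/15428 + (3064 - 1*(-19080))) = √(16049/15428 + (3064 + 19080)) = √(16049/15428 + 22144) = √(341653681/15428) = √1317758247617/7714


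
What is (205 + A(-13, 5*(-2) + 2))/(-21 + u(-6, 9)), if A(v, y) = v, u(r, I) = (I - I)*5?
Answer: -64/7 ≈ -9.1429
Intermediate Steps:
u(r, I) = 0 (u(r, I) = 0*5 = 0)
(205 + A(-13, 5*(-2) + 2))/(-21 + u(-6, 9)) = (205 - 13)/(-21 + 0) = 192/(-21) = 192*(-1/21) = -64/7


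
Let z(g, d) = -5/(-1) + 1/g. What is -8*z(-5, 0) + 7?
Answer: -157/5 ≈ -31.400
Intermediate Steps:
z(g, d) = 5 + 1/g (z(g, d) = -5*(-1) + 1/g = 5 + 1/g)
-8*z(-5, 0) + 7 = -8*(5 + 1/(-5)) + 7 = -8*(5 - ⅕) + 7 = -8*24/5 + 7 = -192/5 + 7 = -157/5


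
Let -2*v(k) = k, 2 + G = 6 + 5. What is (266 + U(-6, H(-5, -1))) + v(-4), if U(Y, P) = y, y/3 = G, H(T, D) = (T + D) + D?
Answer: 295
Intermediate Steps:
H(T, D) = T + 2*D (H(T, D) = (D + T) + D = T + 2*D)
G = 9 (G = -2 + (6 + 5) = -2 + 11 = 9)
y = 27 (y = 3*9 = 27)
v(k) = -k/2
U(Y, P) = 27
(266 + U(-6, H(-5, -1))) + v(-4) = (266 + 27) - ½*(-4) = 293 + 2 = 295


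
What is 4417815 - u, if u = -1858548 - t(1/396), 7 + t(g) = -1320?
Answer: 6275036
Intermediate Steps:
t(g) = -1327 (t(g) = -7 - 1320 = -1327)
u = -1857221 (u = -1858548 - 1*(-1327) = -1858548 + 1327 = -1857221)
4417815 - u = 4417815 - 1*(-1857221) = 4417815 + 1857221 = 6275036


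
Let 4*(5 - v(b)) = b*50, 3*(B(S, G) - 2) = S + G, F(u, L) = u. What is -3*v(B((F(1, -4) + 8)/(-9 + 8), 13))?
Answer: 110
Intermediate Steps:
B(S, G) = 2 + G/3 + S/3 (B(S, G) = 2 + (S + G)/3 = 2 + (G + S)/3 = 2 + (G/3 + S/3) = 2 + G/3 + S/3)
v(b) = 5 - 25*b/2 (v(b) = 5 - b*50/4 = 5 - 25*b/2)
-3*v(B((F(1, -4) + 8)/(-9 + 8), 13)) = -3*(5 - 25*(2 + (⅓)*13 + ((1 + 8)/(-9 + 8))/3)/2) = -3*(5 - 25*(2 + 13/3 + (9/(-1))/3)/2) = -3*(5 - 25*(2 + 13/3 + (9*(-1))/3)/2) = -3*(5 - 25*(2 + 13/3 + (⅓)*(-9))/2) = -3*(5 - 25*(2 + 13/3 - 3)/2) = -3*(5 - 25/2*10/3) = -3*(5 - 125/3) = -3*(-110/3) = 110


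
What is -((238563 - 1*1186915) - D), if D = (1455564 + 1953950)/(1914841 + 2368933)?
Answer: 2031264524981/2141887 ≈ 9.4835e+5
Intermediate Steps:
D = 1704757/2141887 (D = 3409514/4283774 = 3409514*(1/4283774) = 1704757/2141887 ≈ 0.79591)
-((238563 - 1*1186915) - D) = -((238563 - 1*1186915) - 1*1704757/2141887) = -((238563 - 1186915) - 1704757/2141887) = -(-948352 - 1704757/2141887) = -1*(-2031264524981/2141887) = 2031264524981/2141887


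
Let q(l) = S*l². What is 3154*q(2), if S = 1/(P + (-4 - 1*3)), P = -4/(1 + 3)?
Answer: -1577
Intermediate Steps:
P = -1 (P = -4/4 = -4*¼ = -1)
S = -⅛ (S = 1/(-1 + (-4 - 1*3)) = 1/(-1 + (-4 - 3)) = 1/(-1 - 7) = 1/(-8) = -⅛ ≈ -0.12500)
q(l) = -l²/8
3154*q(2) = 3154*(-⅛*2²) = 3154*(-⅛*4) = 3154*(-½) = -1577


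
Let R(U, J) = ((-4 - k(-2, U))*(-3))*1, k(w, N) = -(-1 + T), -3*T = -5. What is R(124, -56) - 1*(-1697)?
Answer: 1707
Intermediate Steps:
T = 5/3 (T = -⅓*(-5) = 5/3 ≈ 1.6667)
k(w, N) = -⅔ (k(w, N) = -(-1 + 5/3) = -1*⅔ = -⅔)
R(U, J) = 10 (R(U, J) = ((-4 - 1*(-⅔))*(-3))*1 = ((-4 + ⅔)*(-3))*1 = -10/3*(-3)*1 = 10*1 = 10)
R(124, -56) - 1*(-1697) = 10 - 1*(-1697) = 10 + 1697 = 1707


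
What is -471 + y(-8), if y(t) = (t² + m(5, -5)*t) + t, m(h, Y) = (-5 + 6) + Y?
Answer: -383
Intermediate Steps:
m(h, Y) = 1 + Y
y(t) = t² - 3*t (y(t) = (t² + (1 - 5)*t) + t = (t² - 4*t) + t = t² - 3*t)
-471 + y(-8) = -471 - 8*(-3 - 8) = -471 - 8*(-11) = -471 + 88 = -383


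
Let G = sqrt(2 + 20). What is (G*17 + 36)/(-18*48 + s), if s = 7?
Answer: -36/857 - 17*sqrt(22)/857 ≈ -0.13505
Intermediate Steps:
G = sqrt(22) ≈ 4.6904
(G*17 + 36)/(-18*48 + s) = (sqrt(22)*17 + 36)/(-18*48 + 7) = (17*sqrt(22) + 36)/(-864 + 7) = (36 + 17*sqrt(22))/(-857) = (36 + 17*sqrt(22))*(-1/857) = -36/857 - 17*sqrt(22)/857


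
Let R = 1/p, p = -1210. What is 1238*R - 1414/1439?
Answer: -1746211/870595 ≈ -2.0058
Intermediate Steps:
R = -1/1210 (R = 1/(-1210) = -1/1210 ≈ -0.00082645)
1238*R - 1414/1439 = 1238*(-1/1210) - 1414/1439 = -619/605 - 1414*1/1439 = -619/605 - 1414/1439 = -1746211/870595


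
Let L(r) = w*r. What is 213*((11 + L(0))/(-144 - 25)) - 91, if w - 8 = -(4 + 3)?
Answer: -17722/169 ≈ -104.86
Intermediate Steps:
w = 1 (w = 8 - (4 + 3) = 8 - 1*7 = 8 - 7 = 1)
L(r) = r (L(r) = 1*r = r)
213*((11 + L(0))/(-144 - 25)) - 91 = 213*((11 + 0)/(-144 - 25)) - 91 = 213*(11/(-169)) - 91 = 213*(11*(-1/169)) - 91 = 213*(-11/169) - 91 = -2343/169 - 91 = -17722/169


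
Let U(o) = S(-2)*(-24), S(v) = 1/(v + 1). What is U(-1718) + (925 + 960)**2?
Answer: 3553249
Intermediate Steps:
S(v) = 1/(1 + v)
U(o) = 24 (U(o) = -24/(1 - 2) = -24/(-1) = -1*(-24) = 24)
U(-1718) + (925 + 960)**2 = 24 + (925 + 960)**2 = 24 + 1885**2 = 24 + 3553225 = 3553249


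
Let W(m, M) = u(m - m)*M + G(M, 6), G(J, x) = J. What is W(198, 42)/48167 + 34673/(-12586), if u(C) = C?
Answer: -34072771/12372038 ≈ -2.7540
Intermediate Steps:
W(m, M) = M (W(m, M) = (m - m)*M + M = 0*M + M = 0 + M = M)
W(198, 42)/48167 + 34673/(-12586) = 42/48167 + 34673/(-12586) = 42*(1/48167) + 34673*(-1/12586) = 6/6881 - 34673/12586 = -34072771/12372038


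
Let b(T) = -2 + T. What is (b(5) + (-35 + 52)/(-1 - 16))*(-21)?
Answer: -42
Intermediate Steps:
(b(5) + (-35 + 52)/(-1 - 16))*(-21) = ((-2 + 5) + (-35 + 52)/(-1 - 16))*(-21) = (3 + 17/(-17))*(-21) = (3 + 17*(-1/17))*(-21) = (3 - 1)*(-21) = 2*(-21) = -42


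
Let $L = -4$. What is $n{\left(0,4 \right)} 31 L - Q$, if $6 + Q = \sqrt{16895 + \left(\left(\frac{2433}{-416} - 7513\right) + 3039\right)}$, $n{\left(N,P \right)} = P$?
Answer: $-490 - \frac{\sqrt{134282278}}{104} \approx -601.42$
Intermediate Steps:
$Q = -6 + \frac{\sqrt{134282278}}{104}$ ($Q = -6 + \sqrt{16895 + \left(\left(\frac{2433}{-416} - 7513\right) + 3039\right)} = -6 + \sqrt{16895 + \left(\left(2433 \left(- \frac{1}{416}\right) - 7513\right) + 3039\right)} = -6 + \sqrt{16895 + \left(\left(- \frac{2433}{416} - 7513\right) + 3039\right)} = -6 + \sqrt{16895 + \left(- \frac{3127841}{416} + 3039\right)} = -6 + \sqrt{16895 - \frac{1863617}{416}} = -6 + \sqrt{\frac{5164703}{416}} = -6 + \frac{\sqrt{134282278}}{104} \approx 105.42$)
$n{\left(0,4 \right)} 31 L - Q = 4 \cdot 31 \left(-4\right) - \left(-6 + \frac{\sqrt{134282278}}{104}\right) = 124 \left(-4\right) + \left(6 - \frac{\sqrt{134282278}}{104}\right) = -496 + \left(6 - \frac{\sqrt{134282278}}{104}\right) = -490 - \frac{\sqrt{134282278}}{104}$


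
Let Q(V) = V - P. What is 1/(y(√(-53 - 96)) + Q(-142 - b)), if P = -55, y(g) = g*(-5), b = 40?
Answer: I/(-127*I + 5*√149) ≈ -0.0063967 + 0.0030741*I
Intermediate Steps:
y(g) = -5*g
Q(V) = 55 + V (Q(V) = V - 1*(-55) = V + 55 = 55 + V)
1/(y(√(-53 - 96)) + Q(-142 - b)) = 1/(-5*√(-53 - 96) + (55 + (-142 - 1*40))) = 1/(-5*I*√149 + (55 + (-142 - 40))) = 1/(-5*I*√149 + (55 - 182)) = 1/(-5*I*√149 - 127) = 1/(-127 - 5*I*√149)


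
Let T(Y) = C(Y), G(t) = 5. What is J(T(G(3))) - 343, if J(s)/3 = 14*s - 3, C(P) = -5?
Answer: -562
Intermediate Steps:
T(Y) = -5
J(s) = -9 + 42*s (J(s) = 3*(14*s - 3) = 3*(-3 + 14*s) = -9 + 42*s)
J(T(G(3))) - 343 = (-9 + 42*(-5)) - 343 = (-9 - 210) - 343 = -219 - 343 = -562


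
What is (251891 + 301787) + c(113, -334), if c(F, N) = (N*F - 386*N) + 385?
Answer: 645245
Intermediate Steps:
c(F, N) = 385 - 386*N + F*N (c(F, N) = (F*N - 386*N) + 385 = (-386*N + F*N) + 385 = 385 - 386*N + F*N)
(251891 + 301787) + c(113, -334) = (251891 + 301787) + (385 - 386*(-334) + 113*(-334)) = 553678 + (385 + 128924 - 37742) = 553678 + 91567 = 645245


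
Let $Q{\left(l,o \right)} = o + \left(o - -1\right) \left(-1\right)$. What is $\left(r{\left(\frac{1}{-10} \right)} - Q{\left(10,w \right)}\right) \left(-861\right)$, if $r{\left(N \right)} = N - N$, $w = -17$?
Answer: $-861$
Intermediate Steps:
$Q{\left(l,o \right)} = -1$ ($Q{\left(l,o \right)} = o + \left(o + 1\right) \left(-1\right) = o + \left(1 + o\right) \left(-1\right) = o - \left(1 + o\right) = -1$)
$r{\left(N \right)} = 0$
$\left(r{\left(\frac{1}{-10} \right)} - Q{\left(10,w \right)}\right) \left(-861\right) = \left(0 - -1\right) \left(-861\right) = \left(0 + 1\right) \left(-861\right) = 1 \left(-861\right) = -861$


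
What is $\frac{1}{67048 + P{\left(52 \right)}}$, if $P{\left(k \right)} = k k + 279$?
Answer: $\frac{1}{70031} \approx 1.4279 \cdot 10^{-5}$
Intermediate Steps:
$P{\left(k \right)} = 279 + k^{2}$ ($P{\left(k \right)} = k^{2} + 279 = 279 + k^{2}$)
$\frac{1}{67048 + P{\left(52 \right)}} = \frac{1}{67048 + \left(279 + 52^{2}\right)} = \frac{1}{67048 + \left(279 + 2704\right)} = \frac{1}{67048 + 2983} = \frac{1}{70031}$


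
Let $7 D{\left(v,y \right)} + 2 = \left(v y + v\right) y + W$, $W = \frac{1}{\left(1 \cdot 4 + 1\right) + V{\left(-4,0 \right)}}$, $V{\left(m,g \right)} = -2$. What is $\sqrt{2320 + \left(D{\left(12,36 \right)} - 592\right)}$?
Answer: $\frac{\sqrt{1768935}}{21} \approx 63.334$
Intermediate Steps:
$W = \frac{1}{3}$ ($W = \frac{1}{\left(1 \cdot 4 + 1\right) - 2} = \frac{1}{\left(4 + 1\right) - 2} = \frac{1}{5 - 2} = \frac{1}{3} \approx 0.33333$)
$D{\left(v,y \right)} = - \frac{5}{21} + \frac{y \left(v + v y\right)}{7}$ ($D{\left(v,y \right)} = - \frac{2}{7} + \frac{\left(v y + v\right) y + \frac{1}{3}}{7} = - \frac{2}{7} + \frac{\left(v + v y\right) y + \frac{1}{3}}{7} = - \frac{2}{7} + \frac{y \left(v + v y\right) + \frac{1}{3}}{7} = - \frac{2}{7} + \frac{\frac{1}{3} + y \left(v + v y\right)}{7} = - \frac{2}{7} + \left(\frac{1}{21} + \frac{y \left(v + v y\right)}{7}\right) = - \frac{5}{21} + \frac{y \left(v + v y\right)}{7}$)
$\sqrt{2320 + \left(D{\left(12,36 \right)} - 592\right)} = \sqrt{2320 + \left(\left(- \frac{5}{21} + \frac{1}{7} \cdot 12 \cdot 36 + \frac{1}{7} \cdot 12 \cdot 36^{2}\right) - 592\right)} = \sqrt{2320 + \left(\left(- \frac{5}{21} + \frac{432}{7} + \frac{1}{7} \cdot 12 \cdot 1296\right) - 592\right)} = \sqrt{2320 + \left(\left(- \frac{5}{21} + \frac{432}{7} + \frac{15552}{7}\right) - 592\right)} = \sqrt{2320 + \left(\frac{47947}{21} - 592\right)} = \sqrt{2320 + \frac{35515}{21}} = \sqrt{\frac{84235}{21}} = \frac{\sqrt{1768935}}{21}$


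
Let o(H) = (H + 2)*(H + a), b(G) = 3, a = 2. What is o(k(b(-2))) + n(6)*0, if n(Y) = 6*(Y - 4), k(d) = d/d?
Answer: 9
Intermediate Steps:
k(d) = 1
n(Y) = -24 + 6*Y (n(Y) = 6*(-4 + Y) = -24 + 6*Y)
o(H) = (2 + H)**2 (o(H) = (H + 2)*(H + 2) = (2 + H)*(2 + H) = (2 + H)**2)
o(k(b(-2))) + n(6)*0 = (4 + 1**2 + 4*1) + (-24 + 6*6)*0 = (4 + 1 + 4) + (-24 + 36)*0 = 9 + 12*0 = 9 + 0 = 9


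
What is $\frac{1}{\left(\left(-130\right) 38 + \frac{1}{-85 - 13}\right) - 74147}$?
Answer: $- \frac{98}{7750527} \approx -1.2644 \cdot 10^{-5}$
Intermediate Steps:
$\frac{1}{\left(\left(-130\right) 38 + \frac{1}{-85 - 13}\right) - 74147} = \frac{1}{\left(-4940 + \frac{1}{-98}\right) - 74147} = \frac{1}{\left(-4940 - \frac{1}{98}\right) - 74147} = \frac{1}{- \frac{484121}{98} - 74147} = \frac{1}{- \frac{7750527}{98}} = - \frac{98}{7750527}$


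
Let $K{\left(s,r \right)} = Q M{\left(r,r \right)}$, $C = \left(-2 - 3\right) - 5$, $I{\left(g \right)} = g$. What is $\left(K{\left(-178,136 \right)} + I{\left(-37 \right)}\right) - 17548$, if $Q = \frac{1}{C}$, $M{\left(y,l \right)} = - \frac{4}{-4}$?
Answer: $- \frac{175851}{10} \approx -17585.0$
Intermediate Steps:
$M{\left(y,l \right)} = 1$ ($M{\left(y,l \right)} = \left(-4\right) \left(- \frac{1}{4}\right) = 1$)
$C = -10$ ($C = -5 - 5 = -10$)
$Q = - \frac{1}{10}$ ($Q = \frac{1}{-10} = - \frac{1}{10} \approx -0.1$)
$K{\left(s,r \right)} = - \frac{1}{10}$ ($K{\left(s,r \right)} = \left(- \frac{1}{10}\right) 1 = - \frac{1}{10}$)
$\left(K{\left(-178,136 \right)} + I{\left(-37 \right)}\right) - 17548 = \left(- \frac{1}{10} - 37\right) - 17548 = - \frac{371}{10} - 17548 = - \frac{175851}{10}$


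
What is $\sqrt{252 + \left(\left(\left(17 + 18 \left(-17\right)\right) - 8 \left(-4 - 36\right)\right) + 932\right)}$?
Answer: $9 \sqrt{15} \approx 34.857$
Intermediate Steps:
$\sqrt{252 + \left(\left(\left(17 + 18 \left(-17\right)\right) - 8 \left(-4 - 36\right)\right) + 932\right)} = \sqrt{252 + \left(\left(\left(17 - 306\right) - 8 \left(-4 - 36\right)\right) + 932\right)} = \sqrt{252 + \left(\left(-289 - -320\right) + 932\right)} = \sqrt{252 + \left(\left(-289 + 320\right) + 932\right)} = \sqrt{252 + \left(31 + 932\right)} = \sqrt{252 + 963} = \sqrt{1215} = 9 \sqrt{15}$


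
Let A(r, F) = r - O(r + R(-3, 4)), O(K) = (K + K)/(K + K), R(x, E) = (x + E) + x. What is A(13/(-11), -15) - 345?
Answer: -3819/11 ≈ -347.18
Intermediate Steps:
R(x, E) = E + 2*x (R(x, E) = (E + x) + x = E + 2*x)
O(K) = 1 (O(K) = (2*K)/((2*K)) = (2*K)*(1/(2*K)) = 1)
A(r, F) = -1 + r (A(r, F) = r - 1*1 = r - 1 = -1 + r)
A(13/(-11), -15) - 345 = (-1 + 13/(-11)) - 345 = (-1 + 13*(-1/11)) - 345 = (-1 - 13/11) - 345 = -24/11 - 345 = -3819/11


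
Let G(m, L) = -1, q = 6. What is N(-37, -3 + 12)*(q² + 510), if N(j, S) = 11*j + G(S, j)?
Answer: -222768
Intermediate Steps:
N(j, S) = -1 + 11*j (N(j, S) = 11*j - 1 = -1 + 11*j)
N(-37, -3 + 12)*(q² + 510) = (-1 + 11*(-37))*(6² + 510) = (-1 - 407)*(36 + 510) = -408*546 = -222768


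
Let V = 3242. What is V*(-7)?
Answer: -22694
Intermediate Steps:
V*(-7) = 3242*(-7) = -22694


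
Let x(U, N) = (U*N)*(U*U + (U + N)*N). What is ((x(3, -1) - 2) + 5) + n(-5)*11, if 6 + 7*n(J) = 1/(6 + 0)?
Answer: -163/6 ≈ -27.167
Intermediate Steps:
x(U, N) = N*U*(U**2 + N*(N + U)) (x(U, N) = (N*U)*(U**2 + (N + U)*N) = (N*U)*(U**2 + N*(N + U)) = N*U*(U**2 + N*(N + U)))
n(J) = -5/6 (n(J) = -6/7 + 1/(7*(6 + 0)) = -6/7 + (1/7)/6 = -6/7 + (1/7)*(1/6) = -6/7 + 1/42 = -5/6)
((x(3, -1) - 2) + 5) + n(-5)*11 = ((-1*3*((-1)**2 + 3**2 - 1*3) - 2) + 5) - 5/6*11 = ((-1*3*(1 + 9 - 3) - 2) + 5) - 55/6 = ((-1*3*7 - 2) + 5) - 55/6 = ((-21 - 2) + 5) - 55/6 = (-23 + 5) - 55/6 = -18 - 55/6 = -163/6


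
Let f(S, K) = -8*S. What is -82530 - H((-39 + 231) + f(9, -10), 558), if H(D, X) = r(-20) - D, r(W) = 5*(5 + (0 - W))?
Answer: -82535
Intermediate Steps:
r(W) = 25 - 5*W (r(W) = 5*(5 - W) = 25 - 5*W)
H(D, X) = 125 - D (H(D, X) = (25 - 5*(-20)) - D = (25 + 100) - D = 125 - D)
-82530 - H((-39 + 231) + f(9, -10), 558) = -82530 - (125 - ((-39 + 231) - 8*9)) = -82530 - (125 - (192 - 72)) = -82530 - (125 - 1*120) = -82530 - (125 - 120) = -82530 - 1*5 = -82530 - 5 = -82535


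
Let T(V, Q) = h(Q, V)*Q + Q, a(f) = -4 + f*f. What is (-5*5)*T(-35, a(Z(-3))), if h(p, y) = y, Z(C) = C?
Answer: 4250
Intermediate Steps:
a(f) = -4 + f**2
T(V, Q) = Q + Q*V (T(V, Q) = V*Q + Q = Q*V + Q = Q + Q*V)
(-5*5)*T(-35, a(Z(-3))) = (-5*5)*((-4 + (-3)**2)*(1 - 35)) = -25*(-4 + 9)*(-34) = -125*(-34) = -25*(-170) = 4250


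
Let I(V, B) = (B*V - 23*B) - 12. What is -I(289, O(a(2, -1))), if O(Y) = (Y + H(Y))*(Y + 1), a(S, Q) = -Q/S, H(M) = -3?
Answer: 2019/2 ≈ 1009.5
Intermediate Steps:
a(S, Q) = -Q/S
O(Y) = (1 + Y)*(-3 + Y) (O(Y) = (Y - 3)*(Y + 1) = (-3 + Y)*(1 + Y) = (1 + Y)*(-3 + Y))
I(V, B) = -12 - 23*B + B*V (I(V, B) = (-23*B + B*V) - 12 = -12 - 23*B + B*V)
-I(289, O(a(2, -1))) = -(-12 - 23*(-3 + (-1*(-1)/2)² - (-2)*(-1)/2) + (-3 + (-1*(-1)/2)² - (-2)*(-1)/2)*289) = -(-12 - 23*(-3 + (-1*(-1)*½)² - (-2)*(-1)/2) + (-3 + (-1*(-1)*½)² - (-2)*(-1)/2)*289) = -(-12 - 23*(-3 + (½)² - 2*½) + (-3 + (½)² - 2*½)*289) = -(-12 - 23*(-3 + ¼ - 1) + (-3 + ¼ - 1)*289) = -(-12 - 23*(-15/4) - 15/4*289) = -(-12 + 345/4 - 4335/4) = -1*(-2019/2) = 2019/2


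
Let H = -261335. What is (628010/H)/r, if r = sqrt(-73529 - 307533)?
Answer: 62801*I*sqrt(381062)/9958483777 ≈ 0.0038929*I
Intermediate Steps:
r = I*sqrt(381062) (r = sqrt(-381062) = I*sqrt(381062) ≈ 617.3*I)
(628010/H)/r = (628010/(-261335))/((I*sqrt(381062))) = (628010*(-1/261335))*(-I*sqrt(381062)/381062) = -(-62801)*I*sqrt(381062)/9958483777 = 62801*I*sqrt(381062)/9958483777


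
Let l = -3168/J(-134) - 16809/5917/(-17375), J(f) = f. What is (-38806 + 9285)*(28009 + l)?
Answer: -5700281196464851388/6888127625 ≈ -8.2755e+8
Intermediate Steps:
l = 162848800203/6888127625 (l = -3168/(-134) - 16809/5917/(-17375) = -3168*(-1/134) - 16809*1/5917*(-1/17375) = 1584/67 - 16809/5917*(-1/17375) = 1584/67 + 16809/102807875 = 162848800203/6888127625 ≈ 23.642)
(-38806 + 9285)*(28009 + l) = (-38806 + 9285)*(28009 + 162848800203/6888127625) = -29521*193092415448828/6888127625 = -5700281196464851388/6888127625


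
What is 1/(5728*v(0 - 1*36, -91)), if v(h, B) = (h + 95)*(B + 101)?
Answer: 1/3379520 ≈ 2.9590e-7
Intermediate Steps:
v(h, B) = (95 + h)*(101 + B)
1/(5728*v(0 - 1*36, -91)) = 1/(5728*(9595 + 95*(-91) + 101*(0 - 1*36) - 91*(0 - 1*36))) = 1/(5728*(9595 - 8645 + 101*(0 - 36) - 91*(0 - 36))) = 1/(5728*(9595 - 8645 + 101*(-36) - 91*(-36))) = 1/(5728*(9595 - 8645 - 3636 + 3276)) = (1/5728)/590 = (1/5728)*(1/590) = 1/3379520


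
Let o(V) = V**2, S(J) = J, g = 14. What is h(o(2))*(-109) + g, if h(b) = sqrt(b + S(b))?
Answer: 14 - 218*sqrt(2) ≈ -294.30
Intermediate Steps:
h(b) = sqrt(2)*sqrt(b) (h(b) = sqrt(b + b) = sqrt(2*b) = sqrt(2)*sqrt(b))
h(o(2))*(-109) + g = (sqrt(2)*sqrt(2**2))*(-109) + 14 = (sqrt(2)*sqrt(4))*(-109) + 14 = (sqrt(2)*2)*(-109) + 14 = (2*sqrt(2))*(-109) + 14 = -218*sqrt(2) + 14 = 14 - 218*sqrt(2)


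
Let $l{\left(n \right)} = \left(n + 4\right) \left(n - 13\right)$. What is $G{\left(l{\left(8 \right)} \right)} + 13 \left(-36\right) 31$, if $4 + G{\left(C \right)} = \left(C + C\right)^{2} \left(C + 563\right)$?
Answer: $7228688$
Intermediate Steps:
$l{\left(n \right)} = \left(-13 + n\right) \left(4 + n\right)$ ($l{\left(n \right)} = \left(4 + n\right) \left(-13 + n\right) = \left(-13 + n\right) \left(4 + n\right)$)
$G{\left(C \right)} = -4 + 4 C^{2} \left(563 + C\right)$ ($G{\left(C \right)} = -4 + \left(C + C\right)^{2} \left(C + 563\right) = -4 + \left(2 C\right)^{2} \left(563 + C\right) = -4 + 4 C^{2} \left(563 + C\right)$)
$G{\left(l{\left(8 \right)} \right)} + 13 \left(-36\right) 31 = \left(-4 + 4 \left(-52 + 8^{2} - 72\right)^{3} + 2252 \left(-52 + 8^{2} - 72\right)^{2}\right) + 13 \left(-36\right) 31 = \left(-4 + 4 \left(-52 + 64 - 72\right)^{3} + 2252 \left(-52 + 64 - 72\right)^{2}\right) - 14508 = \left(-4 + 4 \left(-60\right)^{3} + 2252 \left(-60\right)^{2}\right) - 14508 = \left(-4 + 4 \left(-216000\right) + 2252 \cdot 3600\right) - 14508 = \left(-4 - 864000 + 8107200\right) - 14508 = 7243196 - 14508 = 7228688$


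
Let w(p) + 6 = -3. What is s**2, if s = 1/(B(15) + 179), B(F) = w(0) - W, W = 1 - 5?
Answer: 1/30276 ≈ 3.3029e-5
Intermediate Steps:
w(p) = -9 (w(p) = -6 - 3 = -9)
W = -4
B(F) = -5 (B(F) = -9 - 1*(-4) = -9 + 4 = -5)
s = 1/174 (s = 1/(-5 + 179) = 1/174 ≈ 0.0057471)
s**2 = (1/174)**2 = 1/30276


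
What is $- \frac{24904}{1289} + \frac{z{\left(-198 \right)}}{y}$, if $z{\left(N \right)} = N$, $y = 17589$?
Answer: $- \frac{13281566}{687037} \approx -19.332$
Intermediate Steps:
$- \frac{24904}{1289} + \frac{z{\left(-198 \right)}}{y} = - \frac{24904}{1289} - \frac{198}{17589} = \left(-24904\right) \frac{1}{1289} - \frac{6}{533} = - \frac{24904}{1289} - \frac{6}{533} = - \frac{13281566}{687037}$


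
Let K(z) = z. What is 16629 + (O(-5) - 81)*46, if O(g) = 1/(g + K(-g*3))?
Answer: 64538/5 ≈ 12908.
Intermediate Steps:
O(g) = -1/(2*g) (O(g) = 1/(g - g*3) = 1/(g - 3*g) = 1/(-2*g) = -1/(2*g))
16629 + (O(-5) - 81)*46 = 16629 + (-½/(-5) - 81)*46 = 16629 + (-½*(-⅕) - 81)*46 = 16629 + (⅒ - 81)*46 = 16629 - 809/10*46 = 16629 - 18607/5 = 64538/5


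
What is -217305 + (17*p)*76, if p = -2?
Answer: -219889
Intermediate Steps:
-217305 + (17*p)*76 = -217305 + (17*(-2))*76 = -217305 - 34*76 = -217305 - 2584 = -219889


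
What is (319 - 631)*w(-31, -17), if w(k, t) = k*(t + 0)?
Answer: -164424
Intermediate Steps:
w(k, t) = k*t
(319 - 631)*w(-31, -17) = (319 - 631)*(-31*(-17)) = -312*527 = -164424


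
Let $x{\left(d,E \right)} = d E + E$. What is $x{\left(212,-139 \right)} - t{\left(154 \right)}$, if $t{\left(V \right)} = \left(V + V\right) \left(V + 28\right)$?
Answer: $-85663$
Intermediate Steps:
$x{\left(d,E \right)} = E + E d$ ($x{\left(d,E \right)} = E d + E = E + E d$)
$t{\left(V \right)} = 2 V \left(28 + V\right)$
$x{\left(212,-139 \right)} - t{\left(154 \right)} = - 139 \left(1 + 212\right) - 2 \cdot 154 \left(28 + 154\right) = \left(-139\right) 213 - 2 \cdot 154 \cdot 182 = -29607 - 56056 = -85663$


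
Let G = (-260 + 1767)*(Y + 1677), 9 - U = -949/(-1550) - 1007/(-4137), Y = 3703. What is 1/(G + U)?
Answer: 6412350/51989205825287 ≈ 1.2334e-7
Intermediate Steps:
U = 52224287/6412350 (U = 9 - (-949/(-1550) - 1007/(-4137)) = 9 - (-949*(-1/1550) - 1007*(-1/4137)) = 9 - (949/1550 + 1007/4137) = 9 - 1*5486863/6412350 = 9 - 5486863/6412350 = 52224287/6412350 ≈ 8.1443)
G = 8107660 (G = (-260 + 1767)*(3703 + 1677) = 1507*5380 = 8107660)
1/(G + U) = 1/(8107660 + 52224287/6412350) = 1/(51989205825287/6412350) = 6412350/51989205825287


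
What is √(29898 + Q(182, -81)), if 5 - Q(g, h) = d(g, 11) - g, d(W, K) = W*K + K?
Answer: 22*√58 ≈ 167.55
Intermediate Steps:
d(W, K) = K + K*W (d(W, K) = K*W + K = K + K*W)
Q(g, h) = -6 - 10*g (Q(g, h) = 5 - (11*(1 + g) - g) = 5 - ((11 + 11*g) - g) = 5 - (11 + 10*g) = 5 + (-11 - 10*g) = -6 - 10*g)
√(29898 + Q(182, -81)) = √(29898 + (-6 - 10*182)) = √(29898 + (-6 - 1820)) = √(29898 - 1826) = √28072 = 22*√58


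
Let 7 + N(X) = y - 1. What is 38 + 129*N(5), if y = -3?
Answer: -1381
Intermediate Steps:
N(X) = -11 (N(X) = -7 + (-3 - 1) = -7 - 4 = -11)
38 + 129*N(5) = 38 + 129*(-11) = 38 - 1419 = -1381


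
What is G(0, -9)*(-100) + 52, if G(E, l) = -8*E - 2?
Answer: 252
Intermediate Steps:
G(E, l) = -2 - 8*E
G(0, -9)*(-100) + 52 = (-2 - 8*0)*(-100) + 52 = (-2 + 0)*(-100) + 52 = -2*(-100) + 52 = 200 + 52 = 252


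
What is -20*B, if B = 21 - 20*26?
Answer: 9980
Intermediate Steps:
B = -499 (B = 21 - 520 = -499)
-20*B = -20*(-499) = 9980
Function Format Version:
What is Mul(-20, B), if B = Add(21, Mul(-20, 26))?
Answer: 9980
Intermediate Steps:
B = -499 (B = Add(21, -520) = -499)
Mul(-20, B) = Mul(-20, -499) = 9980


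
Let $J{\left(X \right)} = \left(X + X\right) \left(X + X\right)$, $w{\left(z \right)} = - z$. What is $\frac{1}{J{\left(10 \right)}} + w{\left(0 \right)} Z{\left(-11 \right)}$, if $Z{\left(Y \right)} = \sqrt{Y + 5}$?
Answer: $\frac{1}{400} \approx 0.0025$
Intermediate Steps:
$Z{\left(Y \right)} = \sqrt{5 + Y}$
$J{\left(X \right)} = 4 X^{2}$ ($J{\left(X \right)} = 2 X 2 X = 4 X^{2}$)
$\frac{1}{J{\left(10 \right)}} + w{\left(0 \right)} Z{\left(-11 \right)} = \frac{1}{4 \cdot 10^{2}} + \left(-1\right) 0 \sqrt{5 - 11} = \frac{1}{4 \cdot 100} + 0 \sqrt{-6} = \frac{1}{400} + 0 i \sqrt{6} = \frac{1}{400} + 0 = \frac{1}{400}$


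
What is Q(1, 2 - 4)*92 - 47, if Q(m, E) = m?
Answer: 45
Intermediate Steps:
Q(1, 2 - 4)*92 - 47 = 1*92 - 47 = 92 - 47 = 45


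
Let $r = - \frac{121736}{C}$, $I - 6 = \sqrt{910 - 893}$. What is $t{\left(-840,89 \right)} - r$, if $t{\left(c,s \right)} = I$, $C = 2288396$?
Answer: $\frac{3463028}{572099} + \sqrt{17} \approx 10.176$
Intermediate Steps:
$I = 6 + \sqrt{17}$ ($I = 6 + \sqrt{910 - 893} = 6 + \sqrt{17} \approx 10.123$)
$t{\left(c,s \right)} = 6 + \sqrt{17}$
$r = - \frac{30434}{572099}$ ($r = - \frac{121736}{2288396} = \left(-121736\right) \frac{1}{2288396} = - \frac{30434}{572099} \approx -0.053197$)
$t{\left(-840,89 \right)} - r = \left(6 + \sqrt{17}\right) - - \frac{30434}{572099} = \left(6 + \sqrt{17}\right) + \frac{30434}{572099} = \frac{3463028}{572099} + \sqrt{17}$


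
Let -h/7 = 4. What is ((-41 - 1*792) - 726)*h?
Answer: 43652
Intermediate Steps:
h = -28 (h = -7*4 = -28)
((-41 - 1*792) - 726)*h = ((-41 - 1*792) - 726)*(-28) = ((-41 - 792) - 726)*(-28) = (-833 - 726)*(-28) = -1559*(-28) = 43652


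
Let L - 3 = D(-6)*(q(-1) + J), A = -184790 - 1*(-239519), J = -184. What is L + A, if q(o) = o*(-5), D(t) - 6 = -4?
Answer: 54374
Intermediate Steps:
D(t) = 2 (D(t) = 6 - 4 = 2)
q(o) = -5*o
A = 54729 (A = -184790 + 239519 = 54729)
L = -355 (L = 3 + 2*(-5*(-1) - 184) = 3 + 2*(5 - 184) = 3 + 2*(-179) = 3 - 358 = -355)
L + A = -355 + 54729 = 54374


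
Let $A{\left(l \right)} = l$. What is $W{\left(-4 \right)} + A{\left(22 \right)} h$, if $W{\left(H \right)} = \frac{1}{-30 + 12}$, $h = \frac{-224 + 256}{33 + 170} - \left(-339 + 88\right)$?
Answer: $\frac{20189857}{3654} \approx 5525.4$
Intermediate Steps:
$h = \frac{50985}{203}$ ($h = \frac{32}{203} - -251 = 32 \cdot \frac{1}{203} + 251 = \frac{32}{203} + 251 = \frac{50985}{203} \approx 251.16$)
$W{\left(H \right)} = - \frac{1}{18}$ ($W{\left(H \right)} = \frac{1}{-18} = - \frac{1}{18}$)
$W{\left(-4 \right)} + A{\left(22 \right)} h = - \frac{1}{18} + 22 \cdot \frac{50985}{203} = - \frac{1}{18} + \frac{1121670}{203} = \frac{20189857}{3654}$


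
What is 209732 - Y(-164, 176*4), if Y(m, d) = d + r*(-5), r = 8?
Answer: 209068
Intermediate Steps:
Y(m, d) = -40 + d (Y(m, d) = d + 8*(-5) = d - 40 = -40 + d)
209732 - Y(-164, 176*4) = 209732 - (-40 + 176*4) = 209732 - (-40 + 704) = 209732 - 1*664 = 209732 - 664 = 209068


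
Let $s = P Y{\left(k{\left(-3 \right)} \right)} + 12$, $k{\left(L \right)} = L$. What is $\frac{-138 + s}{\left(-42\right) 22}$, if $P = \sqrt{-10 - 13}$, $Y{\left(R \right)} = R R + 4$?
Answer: $\frac{3}{22} - \frac{13 i \sqrt{23}}{924} \approx 0.13636 - 0.067474 i$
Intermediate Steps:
$Y{\left(R \right)} = 4 + R^{2}$ ($Y{\left(R \right)} = R^{2} + 4 = 4 + R^{2}$)
$P = i \sqrt{23}$ ($P = \sqrt{-23} = i \sqrt{23} \approx 4.7958 i$)
$s = 12 + 13 i \sqrt{23}$ ($s = i \sqrt{23} \left(4 + \left(-3\right)^{2}\right) + 12 = i \sqrt{23} \left(4 + 9\right) + 12 = i \sqrt{23} \cdot 13 + 12 = 13 i \sqrt{23} + 12 = 12 + 13 i \sqrt{23} \approx 12.0 + 62.346 i$)
$\frac{-138 + s}{\left(-42\right) 22} = \frac{-138 + \left(12 + 13 i \sqrt{23}\right)}{\left(-42\right) 22} = \frac{-126 + 13 i \sqrt{23}}{-924} = \left(-126 + 13 i \sqrt{23}\right) \left(- \frac{1}{924}\right) = \frac{3}{22} - \frac{13 i \sqrt{23}}{924}$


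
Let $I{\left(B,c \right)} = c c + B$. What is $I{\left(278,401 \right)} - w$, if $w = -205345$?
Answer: $366424$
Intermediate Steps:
$I{\left(B,c \right)} = B + c^{2}$ ($I{\left(B,c \right)} = c^{2} + B = B + c^{2}$)
$I{\left(278,401 \right)} - w = \left(278 + 401^{2}\right) - -205345 = \left(278 + 160801\right) + 205345 = 161079 + 205345 = 366424$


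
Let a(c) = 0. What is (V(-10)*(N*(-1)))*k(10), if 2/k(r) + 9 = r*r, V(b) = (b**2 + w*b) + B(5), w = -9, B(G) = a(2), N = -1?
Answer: 380/91 ≈ 4.1758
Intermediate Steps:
B(G) = 0
V(b) = b**2 - 9*b (V(b) = (b**2 - 9*b) + 0 = b**2 - 9*b)
k(r) = 2/(-9 + r**2) (k(r) = 2/(-9 + r*r) = 2/(-9 + r**2))
(V(-10)*(N*(-1)))*k(10) = ((-10*(-9 - 10))*(-1*(-1)))*(2/(-9 + 10**2)) = (-10*(-19)*1)*(2/(-9 + 100)) = (190*1)*(2/91) = 190*(2*(1/91)) = 190*(2/91) = 380/91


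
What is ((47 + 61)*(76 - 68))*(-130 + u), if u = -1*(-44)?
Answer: -74304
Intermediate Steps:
u = 44
((47 + 61)*(76 - 68))*(-130 + u) = ((47 + 61)*(76 - 68))*(-130 + 44) = (108*8)*(-86) = 864*(-86) = -74304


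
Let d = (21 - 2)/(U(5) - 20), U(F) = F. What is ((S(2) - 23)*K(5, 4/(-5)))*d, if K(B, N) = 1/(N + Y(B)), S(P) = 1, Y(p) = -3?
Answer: -22/3 ≈ -7.3333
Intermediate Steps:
K(B, N) = 1/(-3 + N) (K(B, N) = 1/(N - 3) = 1/(-3 + N))
d = -19/15 (d = (21 - 2)/(5 - 20) = 19/(-15) = 19*(-1/15) = -19/15 ≈ -1.2667)
((S(2) - 23)*K(5, 4/(-5)))*d = ((1 - 23)/(-3 + 4/(-5)))*(-19/15) = -22/(-3 + 4*(-⅕))*(-19/15) = -22/(-3 - ⅘)*(-19/15) = -22/(-19/5)*(-19/15) = -22*(-5/19)*(-19/15) = (110/19)*(-19/15) = -22/3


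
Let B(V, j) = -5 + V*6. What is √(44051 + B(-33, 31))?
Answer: 6*√1218 ≈ 209.40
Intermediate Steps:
B(V, j) = -5 + 6*V
√(44051 + B(-33, 31)) = √(44051 + (-5 + 6*(-33))) = √(44051 + (-5 - 198)) = √(44051 - 203) = √43848 = 6*√1218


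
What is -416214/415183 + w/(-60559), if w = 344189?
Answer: -168106925213/25143067297 ≈ -6.6860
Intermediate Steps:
-416214/415183 + w/(-60559) = -416214/415183 + 344189/(-60559) = -416214*1/415183 + 344189*(-1/60559) = -416214/415183 - 344189/60559 = -168106925213/25143067297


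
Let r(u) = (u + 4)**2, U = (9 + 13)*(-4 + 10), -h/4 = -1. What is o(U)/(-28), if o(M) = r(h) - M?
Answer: 17/7 ≈ 2.4286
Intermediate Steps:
h = 4 (h = -4*(-1) = 4)
U = 132 (U = 22*6 = 132)
r(u) = (4 + u)**2
o(M) = 64 - M (o(M) = (4 + 4)**2 - M = 8**2 - M = 64 - M)
o(U)/(-28) = (64 - 1*132)/(-28) = (64 - 132)*(-1/28) = -68*(-1/28) = 17/7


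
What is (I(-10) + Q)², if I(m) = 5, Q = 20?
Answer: 625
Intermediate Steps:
(I(-10) + Q)² = (5 + 20)² = 25² = 625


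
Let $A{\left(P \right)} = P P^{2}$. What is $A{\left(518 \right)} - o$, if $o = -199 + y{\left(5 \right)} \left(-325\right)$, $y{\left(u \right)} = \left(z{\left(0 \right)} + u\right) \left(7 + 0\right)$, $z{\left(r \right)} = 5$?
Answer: $139014781$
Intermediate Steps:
$A{\left(P \right)} = P^{3}$
$y{\left(u \right)} = 35 + 7 u$ ($y{\left(u \right)} = \left(5 + u\right) \left(7 + 0\right) = \left(5 + u\right) 7 = 35 + 7 u$)
$o = -22949$ ($o = -199 + \left(35 + 7 \cdot 5\right) \left(-325\right) = -199 + \left(35 + 35\right) \left(-325\right) = -199 + 70 \left(-325\right) = -199 - 22750 = -22949$)
$A{\left(518 \right)} - o = 518^{3} - -22949 = 138991832 + 22949 = 139014781$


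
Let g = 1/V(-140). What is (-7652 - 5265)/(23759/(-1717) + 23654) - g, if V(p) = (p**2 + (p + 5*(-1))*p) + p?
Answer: -881857312799/1613864721840 ≈ -0.54643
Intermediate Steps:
V(p) = p + p**2 + p*(-5 + p) (V(p) = (p**2 + (p - 5)*p) + p = (p**2 + (-5 + p)*p) + p = (p**2 + p*(-5 + p)) + p = p + p**2 + p*(-5 + p))
g = 1/39760 (g = 1/(2*(-140)*(-2 - 140)) = 1/(2*(-140)*(-142)) = 1/39760 ≈ 2.5151e-5)
(-7652 - 5265)/(23759/(-1717) + 23654) - g = (-7652 - 5265)/(23759/(-1717) + 23654) - 1*1/39760 = -12917/(23759*(-1/1717) + 23654) - 1/39760 = -12917/(-23759/1717 + 23654) - 1/39760 = -12917/40590159/1717 - 1/39760 = -12917*1717/40590159 - 1/39760 = -22178489/40590159 - 1/39760 = -881857312799/1613864721840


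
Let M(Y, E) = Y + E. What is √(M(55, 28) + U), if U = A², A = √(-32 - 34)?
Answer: √17 ≈ 4.1231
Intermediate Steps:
M(Y, E) = E + Y
A = I*√66 (A = √(-66) = I*√66 ≈ 8.124*I)
U = -66 (U = (I*√66)² = -66)
√(M(55, 28) + U) = √((28 + 55) - 66) = √(83 - 66) = √17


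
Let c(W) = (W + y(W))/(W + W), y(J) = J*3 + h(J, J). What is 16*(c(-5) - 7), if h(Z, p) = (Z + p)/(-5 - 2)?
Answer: -576/7 ≈ -82.286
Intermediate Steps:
h(Z, p) = -Z/7 - p/7 (h(Z, p) = (Z + p)/(-7) = (Z + p)*(-⅐) = -Z/7 - p/7)
y(J) = 19*J/7 (y(J) = J*3 + (-J/7 - J/7) = 3*J - 2*J/7 = 19*J/7)
c(W) = 13/7 (c(W) = (W + 19*W/7)/(W + W) = (26*W/7)/((2*W)) = (26*W/7)*(1/(2*W)) = 13/7)
16*(c(-5) - 7) = 16*(13/7 - 7) = 16*(-36/7) = -576/7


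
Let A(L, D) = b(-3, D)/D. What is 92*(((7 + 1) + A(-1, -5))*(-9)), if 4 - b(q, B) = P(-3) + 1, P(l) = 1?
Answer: -31464/5 ≈ -6292.8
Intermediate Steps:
b(q, B) = 2 (b(q, B) = 4 - (1 + 1) = 4 - 1*2 = 4 - 2 = 2)
A(L, D) = 2/D
92*(((7 + 1) + A(-1, -5))*(-9)) = 92*(((7 + 1) + 2/(-5))*(-9)) = 92*((8 + 2*(-1/5))*(-9)) = 92*((8 - 2/5)*(-9)) = 92*((38/5)*(-9)) = 92*(-342/5) = -31464/5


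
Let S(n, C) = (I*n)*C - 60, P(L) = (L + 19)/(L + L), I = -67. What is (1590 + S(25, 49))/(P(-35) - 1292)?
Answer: 31675/508 ≈ 62.352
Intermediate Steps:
P(L) = (19 + L)/(2*L) (P(L) = (19 + L)/((2*L)) = (19 + L)*(1/(2*L)) = (19 + L)/(2*L))
S(n, C) = -60 - 67*C*n (S(n, C) = (-67*n)*C - 60 = -67*C*n - 60 = -60 - 67*C*n)
(1590 + S(25, 49))/(P(-35) - 1292) = (1590 + (-60 - 67*49*25))/((½)*(19 - 35)/(-35) - 1292) = (1590 + (-60 - 82075))/((½)*(-1/35)*(-16) - 1292) = (1590 - 82135)/(8/35 - 1292) = -80545/(-45212/35) = -80545*(-35/45212) = 31675/508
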